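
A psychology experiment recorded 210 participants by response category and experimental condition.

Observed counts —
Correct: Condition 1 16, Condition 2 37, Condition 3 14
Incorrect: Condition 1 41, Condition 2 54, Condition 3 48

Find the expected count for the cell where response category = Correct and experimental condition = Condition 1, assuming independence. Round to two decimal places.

18.19

Row total (Correct) = 67; column total (Condition 1) = 57; grand total N = 210.
Expected count = (row total × column total) / N = 67 × 57 / 210 = 18.19.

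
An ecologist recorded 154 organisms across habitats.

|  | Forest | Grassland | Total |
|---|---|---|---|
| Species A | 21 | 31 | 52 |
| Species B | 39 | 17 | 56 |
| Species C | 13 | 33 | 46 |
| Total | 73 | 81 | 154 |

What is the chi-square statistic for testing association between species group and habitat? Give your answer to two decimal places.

Grand total N = 154.
Expected counts (row total × column total / N):
  Species A, Forest: 52×73/154 = 24.649
  Species A, Grassland: 52×81/154 = 27.351
  Species B, Forest: 56×73/154 = 26.545
  Species B, Grassland: 56×81/154 = 29.455
  Species C, Forest: 46×73/154 = 21.805
  Species C, Grassland: 46×81/154 = 24.195
Contributions (O − E)²/E:
  (21 − 24.649)²/24.649 = 0.5402
  (31 − 27.351)²/27.351 = 0.4868
  (39 − 26.545)²/26.545 = 5.8439
  (17 − 29.455)²/29.455 = 5.2666
  (13 − 21.805)²/21.805 = 3.5555
  (33 − 24.195)²/24.195 = 3.2043
χ² = 0.5402 + 0.4868 + 5.8439 + 5.2666 + 3.5555 + 3.2043 = 18.90

18.90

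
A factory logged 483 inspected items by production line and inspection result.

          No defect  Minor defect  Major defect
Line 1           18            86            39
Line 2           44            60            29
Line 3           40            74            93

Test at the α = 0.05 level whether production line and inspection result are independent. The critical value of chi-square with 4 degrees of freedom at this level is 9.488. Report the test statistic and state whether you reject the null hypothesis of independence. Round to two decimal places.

Row totals: 143, 133, 207. Column totals: 102, 220, 161. Grand total N = 483.
Expected counts (row total × column total / N):
  Line 1, No defect: 143×102/483 = 30.199
  Line 1, Minor defect: 143×220/483 = 65.135
  Line 1, Major defect: 143×161/483 = 47.667
  Line 2, No defect: 133×102/483 = 28.087
  Line 2, Minor defect: 133×220/483 = 60.580
  Line 2, Major defect: 133×161/483 = 44.333
  Line 3, No defect: 207×102/483 = 43.714
  Line 3, Minor defect: 207×220/483 = 94.286
  Line 3, Major defect: 207×161/483 = 69.000
Contributions (O − E)²/E:
  (18 − 30.199)²/30.199 = 4.9278
  (86 − 65.135)²/65.135 = 6.6838
  (39 − 47.667)²/47.667 = 1.5759
  (44 − 28.087)²/28.087 = 9.0157
  (60 − 60.580)²/60.580 = 0.0056
  (29 − 44.333)²/44.333 = 5.3031
  (40 − 43.714)²/43.714 = 0.3155
  (74 − 94.286)²/94.286 = 4.3646
  (93 − 69.000)²/69.000 = 8.3478
χ² = 4.9278 + 6.6838 + 1.5759 + 9.0157 + 0.0056 + 5.3031 + 0.3155 + 4.3646 + 8.3478 = 40.54
df = (3−1)(3−1) = 4. Since 40.54 > 9.488, reject the null hypothesis of independence at α = 0.05.

40.54; reject H₀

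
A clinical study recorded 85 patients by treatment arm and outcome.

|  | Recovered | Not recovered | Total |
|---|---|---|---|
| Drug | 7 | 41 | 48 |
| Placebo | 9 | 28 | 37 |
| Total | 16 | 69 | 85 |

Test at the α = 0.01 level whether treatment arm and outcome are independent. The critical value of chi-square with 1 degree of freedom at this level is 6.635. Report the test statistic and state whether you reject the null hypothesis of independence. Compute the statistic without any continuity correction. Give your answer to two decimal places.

Grand total N = 85.
Expected counts (row total × column total / N):
  Drug, Recovered: 48×16/85 = 9.035
  Drug, Not recovered: 48×69/85 = 38.965
  Placebo, Recovered: 37×16/85 = 6.965
  Placebo, Not recovered: 37×69/85 = 30.035
Contributions (O − E)²/E:
  (7 − 9.035)²/9.035 = 0.4584
  (41 − 38.965)²/38.965 = 0.1063
  (9 − 6.965)²/6.965 = 0.5946
  (28 − 30.035)²/30.035 = 0.1379
χ² = 0.4584 + 0.1063 + 0.5946 + 0.1379 = 1.30
df = (2−1)(2−1) = 1. Since 1.30 < 6.635, fail to reject the null hypothesis of independence at α = 0.01.

1.30; fail to reject H₀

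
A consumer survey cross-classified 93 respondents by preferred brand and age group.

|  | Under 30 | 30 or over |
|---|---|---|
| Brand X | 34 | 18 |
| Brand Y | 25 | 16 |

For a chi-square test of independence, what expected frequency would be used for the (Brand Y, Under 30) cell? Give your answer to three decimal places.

Row total (Brand Y) = 41; column total (Under 30) = 59; grand total N = 93.
Expected count = (row total × column total) / N = 41 × 59 / 93 = 26.011.

26.011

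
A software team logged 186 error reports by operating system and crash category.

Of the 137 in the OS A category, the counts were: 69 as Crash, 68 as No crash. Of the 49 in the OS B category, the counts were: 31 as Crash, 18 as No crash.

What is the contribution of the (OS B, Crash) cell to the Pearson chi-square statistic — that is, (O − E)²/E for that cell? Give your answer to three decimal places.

0.823

Row total (OS B) = 49; column total (Crash) = 100; N = 186.
Expected count E = 49 × 100 / 186 = 26.3441.
Contribution = (O − E)²/E = (31 − 26.3441)² / 26.3441 = 0.823.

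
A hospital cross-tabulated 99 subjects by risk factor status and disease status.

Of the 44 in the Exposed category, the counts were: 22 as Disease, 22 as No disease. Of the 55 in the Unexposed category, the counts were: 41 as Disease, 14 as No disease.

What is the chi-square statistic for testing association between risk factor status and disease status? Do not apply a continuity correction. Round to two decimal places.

Row totals: 44, 55. Column totals: 63, 36. Grand total N = 99.
Expected counts (row total × column total / N):
  Exposed, Disease: 44×63/99 = 28.000
  Exposed, No disease: 44×36/99 = 16.000
  Unexposed, Disease: 55×63/99 = 35.000
  Unexposed, No disease: 55×36/99 = 20.000
Contributions (O − E)²/E:
  (22 − 28.000)²/28.000 = 1.2857
  (22 − 16.000)²/16.000 = 2.2500
  (41 − 35.000)²/35.000 = 1.0286
  (14 − 20.000)²/20.000 = 1.8000
χ² = 1.2857 + 2.2500 + 1.0286 + 1.8000 = 6.36

6.36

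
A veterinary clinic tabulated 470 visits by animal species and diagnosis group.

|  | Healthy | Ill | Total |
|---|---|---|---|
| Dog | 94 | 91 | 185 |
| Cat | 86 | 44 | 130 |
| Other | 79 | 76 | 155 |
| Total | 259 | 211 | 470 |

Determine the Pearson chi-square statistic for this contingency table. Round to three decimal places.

8.866

Grand total N = 470.
Expected counts (row total × column total / N):
  Dog, Healthy: 185×259/470 = 101.9468
  Dog, Ill: 185×211/470 = 83.0532
  Cat, Healthy: 130×259/470 = 71.6383
  Cat, Ill: 130×211/470 = 58.3617
  Other, Healthy: 155×259/470 = 85.4149
  Other, Ill: 155×211/470 = 69.5851
Contributions (O − E)²/E:
  (94 − 101.9468)²/101.9468 = 0.6195
  (91 − 83.0532)²/83.0532 = 0.7604
  (86 − 71.6383)²/71.6383 = 2.8792
  (44 − 58.3617)²/58.3617 = 3.5341
  (79 − 85.4149)²/85.4149 = 0.4818
  (76 − 69.5851)²/69.5851 = 0.5914
χ² = 0.6195 + 0.7604 + 2.8792 + 3.5341 + 0.4818 + 0.5914 = 8.866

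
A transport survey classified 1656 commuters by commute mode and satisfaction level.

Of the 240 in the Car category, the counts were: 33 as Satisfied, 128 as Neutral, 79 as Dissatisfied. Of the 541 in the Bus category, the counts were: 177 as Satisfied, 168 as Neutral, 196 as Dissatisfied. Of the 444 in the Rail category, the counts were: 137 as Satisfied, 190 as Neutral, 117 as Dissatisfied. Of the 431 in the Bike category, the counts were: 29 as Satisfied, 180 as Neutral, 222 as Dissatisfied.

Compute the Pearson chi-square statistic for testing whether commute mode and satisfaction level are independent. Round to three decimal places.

Row totals: 240, 541, 444, 431. Column totals: 376, 666, 614. Grand total N = 1656.
Expected counts (row total × column total / N):
  Car, Satisfied: 240×376/1656 = 54.4928
  Car, Neutral: 240×666/1656 = 96.5217
  Car, Dissatisfied: 240×614/1656 = 88.9855
  Bus, Satisfied: 541×376/1656 = 122.8357
  Bus, Neutral: 541×666/1656 = 217.5761
  Bus, Dissatisfied: 541×614/1656 = 200.5882
  Rail, Satisfied: 444×376/1656 = 100.8116
  Rail, Neutral: 444×666/1656 = 178.5652
  Rail, Dissatisfied: 444×614/1656 = 164.6232
  Bike, Satisfied: 431×376/1656 = 97.8599
  Bike, Neutral: 431×666/1656 = 173.3370
  Bike, Dissatisfied: 431×614/1656 = 159.8031
Contributions (O − E)²/E:
  (33 − 54.4928)²/54.4928 = 8.4771
  (128 − 96.5217)²/96.5217 = 10.2659
  (79 − 88.9855)²/88.9855 = 1.1205
  (177 − 122.8357)²/122.8357 = 23.8837
  (168 − 217.5761)²/217.5761 = 11.2962
  (196 − 200.5882)²/200.5882 = 0.1049
  (137 − 100.8116)²/100.8116 = 12.9906
  (190 − 178.5652)²/178.5652 = 0.7323
  (117 − 164.6232)²/164.6232 = 13.7767
  (29 − 97.8599)²/97.8599 = 48.4538
  (180 − 173.3370)²/173.3370 = 0.2561
  (222 − 159.8031)²/159.8031 = 24.2076
χ² = 8.4771 + 10.2659 + 1.1205 + 23.8837 + 11.2962 + 0.1049 + 12.9906 + 0.7323 + 13.7767 + 48.4538 + 0.2561 + 24.2076 = 155.565

155.565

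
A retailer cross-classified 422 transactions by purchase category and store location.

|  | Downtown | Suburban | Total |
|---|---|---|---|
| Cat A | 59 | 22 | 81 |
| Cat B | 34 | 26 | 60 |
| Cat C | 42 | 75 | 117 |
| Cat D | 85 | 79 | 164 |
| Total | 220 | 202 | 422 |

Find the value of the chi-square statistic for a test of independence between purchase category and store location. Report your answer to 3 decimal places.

26.776

Grand total N = 422.
Expected counts (row total × column total / N):
  Cat A, Downtown: 81×220/422 = 42.2275
  Cat A, Suburban: 81×202/422 = 38.7725
  Cat B, Downtown: 60×220/422 = 31.2796
  Cat B, Suburban: 60×202/422 = 28.7204
  Cat C, Downtown: 117×220/422 = 60.9953
  Cat C, Suburban: 117×202/422 = 56.0047
  Cat D, Downtown: 164×220/422 = 85.4976
  Cat D, Suburban: 164×202/422 = 78.5024
Contributions (O − E)²/E:
  (59 − 42.2275)²/42.2275 = 6.6619
  (22 − 38.7725)²/38.7725 = 7.2556
  (34 − 31.2796)²/31.2796 = 0.2366
  (26 − 28.7204)²/28.7204 = 0.2577
  (42 − 60.9953)²/60.9953 = 5.9156
  (75 − 56.0047)²/56.0047 = 6.4427
  (85 − 85.4976)²/85.4976 = 0.0029
  (79 − 78.5024)²/78.5024 = 0.0032
χ² = 6.6619 + 7.2556 + 0.2366 + 0.2577 + 5.9156 + 6.4427 + 0.0029 + 0.0032 = 26.776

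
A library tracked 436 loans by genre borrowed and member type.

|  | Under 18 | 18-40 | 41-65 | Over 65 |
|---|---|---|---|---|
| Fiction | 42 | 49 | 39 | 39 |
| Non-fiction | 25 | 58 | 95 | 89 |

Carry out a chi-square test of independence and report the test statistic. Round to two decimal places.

Row totals: 169, 267. Column totals: 67, 107, 134, 128. Grand total N = 436.
Expected counts (row total × column total / N):
  Fiction, Under 18: 169×67/436 = 25.970
  Fiction, 18-40: 169×107/436 = 41.475
  Fiction, 41-65: 169×134/436 = 51.940
  Fiction, Over 65: 169×128/436 = 49.615
  Non-fiction, Under 18: 267×67/436 = 41.030
  Non-fiction, 18-40: 267×107/436 = 65.525
  Non-fiction, 41-65: 267×134/436 = 82.060
  Non-fiction, Over 65: 267×128/436 = 78.385
Contributions (O − E)²/E:
  (42 − 25.970)²/25.970 = 9.8945
  (49 − 41.475)²/41.475 = 1.3653
  (39 − 51.940)²/51.940 = 3.2238
  (39 − 49.615)²/49.615 = 2.2711
  (25 − 41.030)²/41.030 = 6.2628
  (58 − 65.525)²/65.525 = 0.8642
  (95 − 82.060)²/82.060 = 2.0405
  (89 − 78.385)²/78.385 = 1.4375
χ² = 9.8945 + 1.3653 + 3.2238 + 2.2711 + 6.2628 + 0.8642 + 2.0405 + 1.4375 = 27.36

27.36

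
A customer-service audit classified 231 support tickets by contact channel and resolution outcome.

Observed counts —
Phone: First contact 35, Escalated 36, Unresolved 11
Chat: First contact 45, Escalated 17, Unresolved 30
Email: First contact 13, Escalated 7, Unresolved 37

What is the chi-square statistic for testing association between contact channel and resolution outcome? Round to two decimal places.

48.87

Row totals: 82, 92, 57. Column totals: 93, 60, 78. Grand total N = 231.
Expected counts (row total × column total / N):
  Phone, First contact: 82×93/231 = 33.0130
  Phone, Escalated: 82×60/231 = 21.2987
  Phone, Unresolved: 82×78/231 = 27.6883
  Chat, First contact: 92×93/231 = 37.0390
  Chat, Escalated: 92×60/231 = 23.8961
  Chat, Unresolved: 92×78/231 = 31.0649
  Email, First contact: 57×93/231 = 22.9481
  Email, Escalated: 57×60/231 = 14.8052
  Email, Unresolved: 57×78/231 = 19.2468
Contributions (O − E)²/E:
  (35 − 33.0130)²/33.0130 = 0.1196
  (36 − 21.2987)²/21.2987 = 10.1475
  (11 − 27.6883)²/27.6883 = 10.0584
  (45 − 37.0390)²/37.0390 = 1.7111
  (17 − 23.8961)²/23.8961 = 1.9901
  (30 − 31.0649)²/31.0649 = 0.0365
  (13 − 22.9481)²/22.9481 = 4.3125
  (7 − 14.8052)²/14.8052 = 4.1148
  (37 − 19.2468)²/19.2468 = 16.3755
χ² = 0.1196 + 10.1475 + 10.0584 + 1.7111 + 1.9901 + 0.0365 + 4.3125 + 4.1148 + 16.3755 = 48.87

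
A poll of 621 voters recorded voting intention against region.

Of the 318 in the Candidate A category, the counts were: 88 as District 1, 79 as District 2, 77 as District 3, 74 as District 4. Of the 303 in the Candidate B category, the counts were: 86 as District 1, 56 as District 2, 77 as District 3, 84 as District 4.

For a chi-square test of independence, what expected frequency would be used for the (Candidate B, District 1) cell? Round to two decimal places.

Row total (Candidate B) = 303; column total (District 1) = 174; grand total N = 621.
Expected count = (row total × column total) / N = 303 × 174 / 621 = 84.90.

84.90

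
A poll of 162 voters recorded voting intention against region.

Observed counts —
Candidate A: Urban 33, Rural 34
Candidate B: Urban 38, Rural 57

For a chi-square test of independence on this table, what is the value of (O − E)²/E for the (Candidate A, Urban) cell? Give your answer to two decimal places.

0.45

Row total (Candidate A) = 67; column total (Urban) = 71; N = 162.
Expected count E = 67 × 71 / 162 = 29.364.
Contribution = (O − E)²/E = (33 − 29.364)² / 29.364 = 0.45.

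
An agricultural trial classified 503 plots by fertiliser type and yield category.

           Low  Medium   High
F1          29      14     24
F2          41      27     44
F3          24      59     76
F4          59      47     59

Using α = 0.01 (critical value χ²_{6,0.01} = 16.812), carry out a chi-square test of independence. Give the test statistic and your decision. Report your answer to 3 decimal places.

Row totals: 67, 112, 159, 165. Column totals: 153, 147, 203. Grand total N = 503.
Expected counts (row total × column total / N):
  F1, Low: 67×153/503 = 20.3797
  F1, Medium: 67×147/503 = 19.5805
  F1, High: 67×203/503 = 27.0398
  F2, Low: 112×153/503 = 34.0676
  F2, Medium: 112×147/503 = 32.7316
  F2, High: 112×203/503 = 45.2008
  F3, Low: 159×153/503 = 48.3638
  F3, Medium: 159×147/503 = 46.4672
  F3, High: 159×203/503 = 64.1690
  F4, Low: 165×153/503 = 50.1889
  F4, Medium: 165×147/503 = 48.2207
  F4, High: 165×203/503 = 66.5905
Contributions (O − E)²/E:
  (29 − 20.3797)²/20.3797 = 3.6463
  (14 − 19.5805)²/19.5805 = 1.5905
  (24 − 27.0398)²/27.0398 = 0.3417
  (41 − 34.0676)²/34.0676 = 1.4107
  (27 − 32.7316)²/32.7316 = 1.0037
  (44 − 45.2008)²/45.2008 = 0.0319
  (24 − 48.3638)²/48.3638 = 12.2735
  (59 − 46.4672)²/46.4672 = 3.3803
  (76 − 64.1690)²/64.1690 = 2.1813
  (59 − 50.1889)²/50.1889 = 1.5469
  (47 − 48.2207)²/48.2207 = 0.0309
  (59 − 66.5905)²/66.5905 = 0.8652
χ² = 3.6463 + 1.5905 + 0.3417 + 1.4107 + 1.0037 + 0.0319 + 12.2735 + 3.3803 + 2.1813 + 1.5469 + 0.0309 + 0.8652 = 28.303
df = (4−1)(3−1) = 6. Since 28.303 > 16.812, reject the null hypothesis of independence at α = 0.01.

28.303; reject H₀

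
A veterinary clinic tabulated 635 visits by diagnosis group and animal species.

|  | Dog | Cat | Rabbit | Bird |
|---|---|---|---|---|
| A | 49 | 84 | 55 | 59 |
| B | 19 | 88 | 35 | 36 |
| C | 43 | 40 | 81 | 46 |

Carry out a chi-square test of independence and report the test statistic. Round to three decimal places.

Row totals: 247, 178, 210. Column totals: 111, 212, 171, 141. Grand total N = 635.
Expected counts (row total × column total / N):
  A, Dog: 247×111/635 = 43.1764
  A, Cat: 247×212/635 = 82.4630
  A, Rabbit: 247×171/635 = 66.5150
  A, Bird: 247×141/635 = 54.8457
  B, Dog: 178×111/635 = 31.1150
  B, Cat: 178×212/635 = 59.4268
  B, Rabbit: 178×171/635 = 47.9339
  B, Bird: 178×141/635 = 39.5244
  C, Dog: 210×111/635 = 36.7087
  C, Cat: 210×212/635 = 70.1102
  C, Rabbit: 210×171/635 = 56.5512
  C, Bird: 210×141/635 = 46.6299
Contributions (O − E)²/E:
  (49 − 43.1764)²/43.1764 = 0.7855
  (84 − 82.4630)²/82.4630 = 0.0286
  (55 − 66.5150)²/66.5150 = 1.9935
  (59 − 54.8457)²/54.8457 = 0.3147
  (19 − 31.1150)²/31.1150 = 4.7171
  (88 − 59.4268)²/59.4268 = 13.7384
  (35 − 47.9339)²/47.9339 = 3.4899
  (36 − 39.5244)²/39.5244 = 0.3143
  (43 − 36.7087)²/36.7087 = 1.0782
  (40 − 70.1102)²/70.1102 = 12.9314
  (81 − 56.5512)²/56.5512 = 10.5700
  (46 − 46.6299)²/46.6299 = 0.0085
χ² = 0.7855 + 0.0286 + 1.9935 + 0.3147 + 4.7171 + 13.7384 + 3.4899 + 0.3143 + 1.0782 + 12.9314 + 10.5700 + 0.0085 = 49.970

49.970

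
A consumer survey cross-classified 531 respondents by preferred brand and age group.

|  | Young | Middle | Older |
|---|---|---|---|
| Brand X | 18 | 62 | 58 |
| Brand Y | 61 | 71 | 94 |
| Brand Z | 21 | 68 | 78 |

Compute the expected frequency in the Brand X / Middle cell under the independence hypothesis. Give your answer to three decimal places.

Row total (Brand X) = 138; column total (Middle) = 201; grand total N = 531.
Expected count = (row total × column total) / N = 138 × 201 / 531 = 52.237.

52.237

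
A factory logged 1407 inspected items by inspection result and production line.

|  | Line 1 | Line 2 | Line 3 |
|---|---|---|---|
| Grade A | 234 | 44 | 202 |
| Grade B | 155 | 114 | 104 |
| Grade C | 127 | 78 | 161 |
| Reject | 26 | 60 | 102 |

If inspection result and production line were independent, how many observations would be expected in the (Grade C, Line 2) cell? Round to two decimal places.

77.00

Row total (Grade C) = 366; column total (Line 2) = 296; grand total N = 1407.
Expected count = (row total × column total) / N = 366 × 296 / 1407 = 77.00.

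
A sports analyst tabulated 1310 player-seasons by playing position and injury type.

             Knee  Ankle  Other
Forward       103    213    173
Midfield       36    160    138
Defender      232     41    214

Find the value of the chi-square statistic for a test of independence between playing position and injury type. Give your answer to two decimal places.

247.22

Row totals: 489, 334, 487. Column totals: 371, 414, 525. Grand total N = 1310.
Expected counts (row total × column total / N):
  Forward, Knee: 489×371/1310 = 138.4878
  Forward, Ankle: 489×414/1310 = 154.5389
  Forward, Other: 489×525/1310 = 195.9733
  Midfield, Knee: 334×371/1310 = 94.5908
  Midfield, Ankle: 334×414/1310 = 105.5542
  Midfield, Other: 334×525/1310 = 133.8550
  Defender, Knee: 487×371/1310 = 137.9214
  Defender, Ankle: 487×414/1310 = 153.9069
  Defender, Other: 487×525/1310 = 195.1718
Contributions (O − E)²/E:
  (103 − 138.4878)²/138.4878 = 9.0938
  (213 − 154.5389)²/154.5389 = 22.1155
  (173 − 195.9733)²/195.9733 = 2.6931
  (36 − 94.5908)²/94.5908 = 36.2919
  (160 − 105.5542)²/105.5542 = 28.0836
  (138 − 133.8550)²/133.8550 = 0.1284
  (232 − 137.9214)²/137.9214 = 64.1727
  (41 − 153.9069)²/153.9069 = 82.8291
  (214 − 195.1718)²/195.1718 = 1.8164
χ² = 9.0938 + 22.1155 + 2.6931 + 36.2919 + 28.0836 + 0.1284 + 64.1727 + 82.8291 + 1.8164 = 247.22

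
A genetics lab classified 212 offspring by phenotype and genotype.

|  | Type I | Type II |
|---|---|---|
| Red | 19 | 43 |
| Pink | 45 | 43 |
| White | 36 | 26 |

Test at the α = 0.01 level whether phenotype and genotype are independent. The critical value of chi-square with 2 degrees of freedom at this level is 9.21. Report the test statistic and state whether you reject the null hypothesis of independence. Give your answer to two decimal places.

Row totals: 62, 88, 62. Column totals: 100, 112. Grand total N = 212.
Expected counts (row total × column total / N):
  Red, Type I: 62×100/212 = 29.245
  Red, Type II: 62×112/212 = 32.755
  Pink, Type I: 88×100/212 = 41.509
  Pink, Type II: 88×112/212 = 46.491
  White, Type I: 62×100/212 = 29.245
  White, Type II: 62×112/212 = 32.755
Contributions (O − E)²/E:
  (19 − 29.245)²/29.245 = 3.5890
  (43 − 32.755)²/32.755 = 3.2044
  (45 − 41.509)²/41.509 = 0.2936
  (43 − 46.491)²/46.491 = 0.2621
  (36 − 29.245)²/29.245 = 1.5603
  (26 − 32.755)²/32.755 = 1.3931
χ² = 3.5890 + 3.2044 + 0.2936 + 0.2621 + 1.5603 + 1.3931 = 10.30
df = (3−1)(2−1) = 2. Since 10.30 > 9.21, reject the null hypothesis of independence at α = 0.01.

10.30; reject H₀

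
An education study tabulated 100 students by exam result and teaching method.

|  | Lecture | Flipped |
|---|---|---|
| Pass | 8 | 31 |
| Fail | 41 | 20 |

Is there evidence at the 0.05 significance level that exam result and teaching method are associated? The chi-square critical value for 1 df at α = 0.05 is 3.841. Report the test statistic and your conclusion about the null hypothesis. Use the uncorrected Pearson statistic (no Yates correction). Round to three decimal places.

20.762; reject H₀

Row totals: 39, 61. Column totals: 49, 51. Grand total N = 100.
Expected counts (row total × column total / N):
  Pass, Lecture: 39×49/100 = 19.1100
  Pass, Flipped: 39×51/100 = 19.8900
  Fail, Lecture: 61×49/100 = 29.8900
  Fail, Flipped: 61×51/100 = 31.1100
Contributions (O − E)²/E:
  (8 − 19.1100)²/19.1100 = 6.4590
  (31 − 19.8900)²/19.8900 = 6.2057
  (41 − 29.8900)²/29.8900 = 4.1295
  (20 − 31.1100)²/31.1100 = 3.9676
χ² = 6.4590 + 6.2057 + 4.1295 + 3.9676 = 20.762
df = (2−1)(2−1) = 1. Since 20.762 > 3.841, reject the null hypothesis of independence at α = 0.05.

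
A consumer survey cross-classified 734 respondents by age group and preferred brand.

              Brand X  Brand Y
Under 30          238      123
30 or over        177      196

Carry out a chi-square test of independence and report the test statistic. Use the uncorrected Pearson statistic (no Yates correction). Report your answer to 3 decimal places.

25.482

Row totals: 361, 373. Column totals: 415, 319. Grand total N = 734.
Expected counts (row total × column total / N):
  Under 30, Brand X: 361×415/734 = 204.1076
  Under 30, Brand Y: 361×319/734 = 156.8924
  30 or over, Brand X: 373×415/734 = 210.8924
  30 or over, Brand Y: 373×319/734 = 162.1076
Contributions (O − E)²/E:
  (238 − 204.1076)²/204.1076 = 5.6279
  (123 − 156.8924)²/156.8924 = 7.3215
  (177 − 210.8924)²/210.8924 = 5.4468
  (196 − 162.1076)²/162.1076 = 7.0860
χ² = 5.6279 + 7.3215 + 5.4468 + 7.0860 = 25.482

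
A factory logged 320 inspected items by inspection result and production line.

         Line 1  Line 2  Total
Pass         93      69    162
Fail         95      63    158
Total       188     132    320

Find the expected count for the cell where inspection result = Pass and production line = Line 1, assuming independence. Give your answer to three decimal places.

Row total (Pass) = 162; column total (Line 1) = 188; grand total N = 320.
Expected count = (row total × column total) / N = 162 × 188 / 320 = 95.175.

95.175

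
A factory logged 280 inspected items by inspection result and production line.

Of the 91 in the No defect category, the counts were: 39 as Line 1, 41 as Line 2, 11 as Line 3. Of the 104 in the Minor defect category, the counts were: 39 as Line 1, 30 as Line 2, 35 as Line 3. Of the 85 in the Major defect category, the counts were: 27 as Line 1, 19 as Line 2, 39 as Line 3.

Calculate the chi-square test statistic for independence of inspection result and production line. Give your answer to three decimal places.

26.175

Row totals: 91, 104, 85. Column totals: 105, 90, 85. Grand total N = 280.
Expected counts (row total × column total / N):
  No defect, Line 1: 91×105/280 = 34.12500
  No defect, Line 2: 91×90/280 = 29.25000
  No defect, Line 3: 91×85/280 = 27.62500
  Minor defect, Line 1: 104×105/280 = 39.00000
  Minor defect, Line 2: 104×90/280 = 33.42857
  Minor defect, Line 3: 104×85/280 = 31.57143
  Major defect, Line 1: 85×105/280 = 31.87500
  Major defect, Line 2: 85×90/280 = 27.32143
  Major defect, Line 3: 85×85/280 = 25.80357
Contributions (O − E)²/E:
  (39 − 34.12500)²/34.12500 = 0.6964
  (41 − 29.25000)²/29.25000 = 4.7201
  (11 − 27.62500)²/27.62500 = 10.0051
  (39 − 39.00000)²/39.00000 = 0.0000
  (30 − 33.42857)²/33.42857 = 0.3516
  (35 − 31.57143)²/31.57143 = 0.3723
  (27 − 31.87500)²/31.87500 = 0.7456
  (19 − 27.32143)²/27.32143 = 2.5345
  (39 − 25.80357)²/25.80357 = 6.7489
χ² = 0.6964 + 4.7201 + 10.0051 + 0.0000 + 0.3516 + 0.3723 + 0.7456 + 2.5345 + 6.7489 = 26.175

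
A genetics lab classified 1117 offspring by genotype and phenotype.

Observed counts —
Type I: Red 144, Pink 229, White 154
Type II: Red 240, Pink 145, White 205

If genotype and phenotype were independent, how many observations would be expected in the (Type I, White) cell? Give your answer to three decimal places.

Row total (Type I) = 527; column total (White) = 359; grand total N = 1117.
Expected count = (row total × column total) / N = 527 × 359 / 1117 = 169.376.

169.376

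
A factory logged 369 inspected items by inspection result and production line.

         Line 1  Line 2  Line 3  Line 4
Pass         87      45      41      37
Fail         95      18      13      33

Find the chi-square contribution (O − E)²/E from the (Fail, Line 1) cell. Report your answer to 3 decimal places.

3.504

Row total (Fail) = 159; column total (Line 1) = 182; N = 369.
Expected count E = 159 × 182 / 369 = 78.422764.
Contribution = (O − E)²/E = (95 − 78.422764)² / 78.422764 = 3.504.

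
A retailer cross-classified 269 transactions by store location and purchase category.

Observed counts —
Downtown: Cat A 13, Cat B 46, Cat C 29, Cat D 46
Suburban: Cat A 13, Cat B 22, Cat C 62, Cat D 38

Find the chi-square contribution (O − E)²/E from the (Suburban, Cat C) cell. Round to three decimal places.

5.840

Row total (Suburban) = 135; column total (Cat C) = 91; N = 269.
Expected count E = 135 × 91 / 269 = 45.6691.
Contribution = (O − E)²/E = (62 − 45.6691)² / 45.6691 = 5.840.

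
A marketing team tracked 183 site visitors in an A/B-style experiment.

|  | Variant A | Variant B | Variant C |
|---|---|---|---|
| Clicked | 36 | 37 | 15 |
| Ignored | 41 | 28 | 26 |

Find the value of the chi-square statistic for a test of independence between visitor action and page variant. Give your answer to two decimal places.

Row totals: 88, 95. Column totals: 77, 65, 41. Grand total N = 183.
Expected counts (row total × column total / N):
  Clicked, Variant A: 88×77/183 = 37.027
  Clicked, Variant B: 88×65/183 = 31.257
  Clicked, Variant C: 88×41/183 = 19.716
  Ignored, Variant A: 95×77/183 = 39.973
  Ignored, Variant B: 95×65/183 = 33.743
  Ignored, Variant C: 95×41/183 = 21.284
Contributions (O − E)²/E:
  (36 − 37.027)²/37.027 = 0.0285
  (37 − 31.257)²/31.257 = 1.0552
  (15 − 19.716)²/19.716 = 1.1281
  (41 − 39.973)²/39.973 = 0.0264
  (28 − 33.743)²/33.743 = 0.9774
  (26 − 21.284)²/21.284 = 1.0449
χ² = 0.0285 + 1.0552 + 1.1281 + 0.0264 + 0.9774 + 1.0449 = 4.26

4.26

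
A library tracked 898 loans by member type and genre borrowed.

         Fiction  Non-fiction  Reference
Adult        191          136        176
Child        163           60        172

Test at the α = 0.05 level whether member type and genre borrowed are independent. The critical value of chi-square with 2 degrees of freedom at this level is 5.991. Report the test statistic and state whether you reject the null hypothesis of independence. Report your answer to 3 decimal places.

19.016; reject H₀

Row totals: 503, 395. Column totals: 354, 196, 348. Grand total N = 898.
Expected counts (row total × column total / N):
  Adult, Fiction: 503×354/898 = 198.2873
  Adult, Non-fiction: 503×196/898 = 109.7862
  Adult, Reference: 503×348/898 = 194.9265
  Child, Fiction: 395×354/898 = 155.7127
  Child, Non-fiction: 395×196/898 = 86.2138
  Child, Reference: 395×348/898 = 153.0735
Contributions (O − E)²/E:
  (191 − 198.2873)²/198.2873 = 0.2678
  (136 − 109.7862)²/109.7862 = 6.2591
  (176 − 194.9265)²/194.9265 = 1.8377
  (163 − 155.7127)²/155.7127 = 0.3410
  (60 − 86.2138)²/86.2138 = 7.9705
  (172 − 153.0735)²/153.0735 = 2.3401
χ² = 0.2678 + 6.2591 + 1.8377 + 0.3410 + 7.9705 + 2.3401 = 19.016
df = (2−1)(3−1) = 2. Since 19.016 > 5.991, reject the null hypothesis of independence at α = 0.05.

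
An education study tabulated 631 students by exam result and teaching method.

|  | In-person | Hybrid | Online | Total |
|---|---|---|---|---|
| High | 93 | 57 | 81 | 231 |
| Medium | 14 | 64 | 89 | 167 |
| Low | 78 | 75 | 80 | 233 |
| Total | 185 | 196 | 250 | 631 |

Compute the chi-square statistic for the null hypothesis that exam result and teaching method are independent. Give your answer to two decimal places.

Grand total N = 631.
Expected counts (row total × column total / N):
  High, In-person: 231×185/631 = 67.7258
  High, Hybrid: 231×196/631 = 71.7528
  High, Online: 231×250/631 = 91.5214
  Medium, In-person: 167×185/631 = 48.9620
  Medium, Hybrid: 167×196/631 = 51.8732
  Medium, Online: 167×250/631 = 66.1648
  Low, In-person: 233×185/631 = 68.3122
  Low, Hybrid: 233×196/631 = 72.3740
  Low, Online: 233×250/631 = 92.3138
Contributions (O − E)²/E:
  (93 − 67.7258)²/67.7258 = 9.4319
  (57 − 71.7528)²/71.7528 = 3.0333
  (81 − 91.5214)²/91.5214 = 1.2096
  (14 − 48.9620)²/48.9620 = 24.9651
  (64 − 51.8732)²/51.8732 = 2.8350
  (89 − 66.1648)²/66.1648 = 7.8810
  (78 − 68.3122)²/68.3122 = 1.3739
  (75 − 72.3740)²/72.3740 = 0.0953
  (80 − 92.3138)²/92.3138 = 1.6425
χ² = 9.4319 + 3.0333 + 1.2096 + 24.9651 + 2.8350 + 7.8810 + 1.3739 + 0.0953 + 1.6425 = 52.47

52.47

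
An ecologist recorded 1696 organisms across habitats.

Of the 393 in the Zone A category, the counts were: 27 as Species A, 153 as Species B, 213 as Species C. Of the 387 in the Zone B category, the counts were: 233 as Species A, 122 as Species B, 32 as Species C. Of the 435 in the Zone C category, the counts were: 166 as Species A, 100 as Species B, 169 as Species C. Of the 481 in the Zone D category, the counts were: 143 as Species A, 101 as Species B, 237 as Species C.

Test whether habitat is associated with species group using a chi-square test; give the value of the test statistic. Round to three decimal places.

332.861

Row totals: 393, 387, 435, 481. Column totals: 569, 476, 651. Grand total N = 1696.
Expected counts (row total × column total / N):
  Zone A, Species A: 393×569/1696 = 131.8496
  Zone A, Species B: 393×476/1696 = 110.2995
  Zone A, Species C: 393×651/1696 = 150.8508
  Zone B, Species A: 387×569/1696 = 129.8367
  Zone B, Species B: 387×476/1696 = 108.6156
  Zone B, Species C: 387×651/1696 = 148.5478
  Zone C, Species A: 435×569/1696 = 145.9404
  Zone C, Species B: 435×476/1696 = 122.0873
  Zone C, Species C: 435×651/1696 = 166.9723
  Zone D, Species A: 481×569/1696 = 161.3732
  Zone D, Species B: 481×476/1696 = 134.9976
  Zone D, Species C: 481×651/1696 = 184.6291
Contributions (O − E)²/E:
  (27 − 131.8496)²/131.8496 = 83.3786
  (153 − 110.2995)²/110.2995 = 16.5307
  (213 − 150.8508)²/150.8508 = 25.6049
  (233 − 129.8367)²/129.8367 = 81.9696
  (122 − 108.6156)²/108.6156 = 1.6493
  (32 − 148.5478)²/148.5478 = 91.4412
  (166 − 145.9404)²/145.9404 = 2.7572
  (100 − 122.0873)²/122.0873 = 3.9959
  (169 − 166.9723)²/166.9723 = 0.0246
  (143 − 161.3732)²/161.3732 = 2.0919
  (101 − 134.9976)²/134.9976 = 8.5619
  (237 − 184.6291)²/184.6291 = 14.8552
χ² = 83.3786 + 16.5307 + 25.6049 + 81.9696 + 1.6493 + 91.4412 + 2.7572 + 3.9959 + 0.0246 + 2.0919 + 8.5619 + 14.8552 = 332.861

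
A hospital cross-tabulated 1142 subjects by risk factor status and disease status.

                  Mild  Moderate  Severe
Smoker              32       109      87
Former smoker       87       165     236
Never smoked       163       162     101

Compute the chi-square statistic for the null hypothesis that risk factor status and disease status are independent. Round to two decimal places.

Row totals: 228, 488, 426. Column totals: 282, 436, 424. Grand total N = 1142.
Expected counts (row total × column total / N):
  Smoker, Mild: 228×282/1142 = 56.3012
  Smoker, Moderate: 228×436/1142 = 87.0473
  Smoker, Severe: 228×424/1142 = 84.6515
  Former smoker, Mild: 488×282/1142 = 120.5044
  Former smoker, Moderate: 488×436/1142 = 186.3117
  Former smoker, Severe: 488×424/1142 = 181.1839
  Never smoked, Mild: 426×282/1142 = 105.1944
  Never smoked, Moderate: 426×436/1142 = 162.6410
  Never smoked, Severe: 426×424/1142 = 158.1646
Contributions (O − E)²/E:
  (32 − 56.3012)²/56.3012 = 10.4891
  (109 − 87.0473)²/87.0473 = 5.5363
  (87 − 84.6515)²/84.6515 = 0.0652
  (87 − 120.5044)²/120.5044 = 9.3154
  (165 − 186.3117)²/186.3117 = 2.4378
  (236 − 181.1839)²/181.1839 = 16.5843
  (163 − 105.1944)²/105.1944 = 31.7649
  (162 − 162.6410)²/162.6410 = 0.0025
  (101 − 158.1646)²/158.1646 = 20.6607
χ² = 10.4891 + 5.5363 + 0.0652 + 9.3154 + 2.4378 + 16.5843 + 31.7649 + 0.0025 + 20.6607 = 96.86

96.86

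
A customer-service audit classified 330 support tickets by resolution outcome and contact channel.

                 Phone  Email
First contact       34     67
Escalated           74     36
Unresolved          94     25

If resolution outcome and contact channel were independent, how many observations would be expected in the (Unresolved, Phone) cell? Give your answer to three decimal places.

72.842

Row total (Unresolved) = 119; column total (Phone) = 202; grand total N = 330.
Expected count = (row total × column total) / N = 119 × 202 / 330 = 72.842.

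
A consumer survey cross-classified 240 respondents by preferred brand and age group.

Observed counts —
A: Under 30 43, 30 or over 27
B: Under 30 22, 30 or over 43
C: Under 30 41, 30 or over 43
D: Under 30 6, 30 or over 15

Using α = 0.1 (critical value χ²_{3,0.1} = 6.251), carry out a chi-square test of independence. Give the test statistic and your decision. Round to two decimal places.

Row totals: 70, 65, 84, 21. Column totals: 112, 128. Grand total N = 240.
Expected counts (row total × column total / N):
  A, Under 30: 70×112/240 = 32.667
  A, 30 or over: 70×128/240 = 37.333
  B, Under 30: 65×112/240 = 30.333
  B, 30 or over: 65×128/240 = 34.667
  C, Under 30: 84×112/240 = 39.200
  C, 30 or over: 84×128/240 = 44.800
  D, Under 30: 21×112/240 = 9.800
  D, 30 or over: 21×128/240 = 11.200
Contributions (O − E)²/E:
  (43 − 32.667)²/32.667 = 3.2685
  (27 − 37.333)²/37.333 = 2.8600
  (22 − 30.333)²/30.333 = 2.2892
  (43 − 34.667)²/34.667 = 2.0030
  (41 − 39.200)²/39.200 = 0.0827
  (43 − 44.800)²/44.800 = 0.0723
  (6 − 9.800)²/9.800 = 1.4735
  (15 − 11.200)²/11.200 = 1.2893
χ² = 3.2685 + 2.8600 + 2.2892 + 2.0030 + 0.0827 + 0.0723 + 1.4735 + 1.2893 = 13.34
df = (4−1)(2−1) = 3. Since 13.34 > 6.251, reject the null hypothesis of independence at α = 0.1.

13.34; reject H₀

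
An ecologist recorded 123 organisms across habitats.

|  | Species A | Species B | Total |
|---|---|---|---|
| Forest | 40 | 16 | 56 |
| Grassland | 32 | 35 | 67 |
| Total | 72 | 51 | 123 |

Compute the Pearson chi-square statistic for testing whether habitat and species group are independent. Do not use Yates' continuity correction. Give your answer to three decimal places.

7.040

Grand total N = 123.
Expected counts (row total × column total / N):
  Forest, Species A: 56×72/123 = 32.7805
  Forest, Species B: 56×51/123 = 23.2195
  Grassland, Species A: 67×72/123 = 39.2195
  Grassland, Species B: 67×51/123 = 27.7805
Contributions (O − E)²/E:
  (40 − 32.7805)²/32.7805 = 1.5900
  (16 − 23.2195)²/23.2195 = 2.2447
  (32 − 39.2195)²/39.2195 = 1.3290
  (35 − 27.7805)²/27.7805 = 1.8762
χ² = 1.5900 + 2.2447 + 1.3290 + 1.8762 = 7.040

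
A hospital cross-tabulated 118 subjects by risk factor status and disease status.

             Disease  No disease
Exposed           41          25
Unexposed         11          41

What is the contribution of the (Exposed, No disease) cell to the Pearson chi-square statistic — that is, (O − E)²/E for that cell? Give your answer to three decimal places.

3.846

Row total (Exposed) = 66; column total (No disease) = 66; N = 118.
Expected count E = 66 × 66 / 118 = 36.9153.
Contribution = (O − E)²/E = (25 − 36.9153)² / 36.9153 = 3.846.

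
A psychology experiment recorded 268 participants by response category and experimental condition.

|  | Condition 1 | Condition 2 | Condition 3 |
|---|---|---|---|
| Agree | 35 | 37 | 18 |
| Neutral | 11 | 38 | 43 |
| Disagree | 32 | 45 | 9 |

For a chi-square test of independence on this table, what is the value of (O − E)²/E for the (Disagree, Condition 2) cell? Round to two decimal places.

1.09

Row total (Disagree) = 86; column total (Condition 2) = 120; N = 268.
Expected count E = 86 × 120 / 268 = 38.5075.
Contribution = (O − E)²/E = (45 − 38.5075)² / 38.5075 = 1.09.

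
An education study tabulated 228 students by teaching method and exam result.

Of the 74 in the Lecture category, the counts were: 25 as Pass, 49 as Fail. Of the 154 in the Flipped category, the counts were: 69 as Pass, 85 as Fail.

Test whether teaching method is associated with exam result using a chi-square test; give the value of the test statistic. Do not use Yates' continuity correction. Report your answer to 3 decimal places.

Row totals: 74, 154. Column totals: 94, 134. Grand total N = 228.
Expected counts (row total × column total / N):
  Lecture, Pass: 74×94/228 = 30.5088
  Lecture, Fail: 74×134/228 = 43.4912
  Flipped, Pass: 154×94/228 = 63.4912
  Flipped, Fail: 154×134/228 = 90.5088
Contributions (O − E)²/E:
  (25 − 30.5088)²/30.5088 = 0.9947
  (49 − 43.4912)²/43.4912 = 0.6978
  (69 − 63.4912)²/63.4912 = 0.4780
  (85 − 90.5088)²/90.5088 = 0.3353
χ² = 0.9947 + 0.6978 + 0.4780 + 0.3353 = 2.506

2.506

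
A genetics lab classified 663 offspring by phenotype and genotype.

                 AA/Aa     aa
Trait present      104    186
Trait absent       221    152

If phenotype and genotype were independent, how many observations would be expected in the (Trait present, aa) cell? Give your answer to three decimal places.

Row total (Trait present) = 290; column total (aa) = 338; grand total N = 663.
Expected count = (row total × column total) / N = 290 × 338 / 663 = 147.843.

147.843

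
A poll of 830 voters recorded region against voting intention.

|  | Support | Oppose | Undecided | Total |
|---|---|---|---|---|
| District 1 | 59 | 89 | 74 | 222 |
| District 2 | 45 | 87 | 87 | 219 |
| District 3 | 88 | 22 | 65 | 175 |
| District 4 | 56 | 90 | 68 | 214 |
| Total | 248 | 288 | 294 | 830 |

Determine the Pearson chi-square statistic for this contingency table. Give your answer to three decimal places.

Grand total N = 830.
Expected counts (row total × column total / N):
  District 1, Support: 222×248/830 = 66.3325
  District 1, Oppose: 222×288/830 = 77.0313
  District 1, Undecided: 222×294/830 = 78.6361
  District 2, Support: 219×248/830 = 65.4361
  District 2, Oppose: 219×288/830 = 75.9904
  District 2, Undecided: 219×294/830 = 77.5735
  District 3, Support: 175×248/830 = 52.2892
  District 3, Oppose: 175×288/830 = 60.7229
  District 3, Undecided: 175×294/830 = 61.9880
  District 4, Support: 214×248/830 = 63.9422
  District 4, Oppose: 214×288/830 = 74.2554
  District 4, Undecided: 214×294/830 = 75.8024
Contributions (O − E)²/E:
  (59 − 66.3325)²/66.3325 = 0.8105
  (89 − 77.0313)²/77.0313 = 1.8596
  (74 − 78.6361)²/78.6361 = 0.2733
  (45 − 65.4361)²/65.4361 = 6.3823
  (87 − 75.9904)²/75.9904 = 1.5951
  (87 − 77.5735)²/77.5735 = 1.1455
  (88 − 52.2892)²/52.2892 = 24.3886
  (22 − 60.7229)²/60.7229 = 24.6935
  (65 − 61.9880)²/61.9880 = 0.1464
  (56 − 63.9422)²/63.9422 = 0.9865
  (90 − 74.2554)²/74.2554 = 3.3384
  (68 − 75.8024)²/75.8024 = 0.8031
χ² = 0.8105 + 1.8596 + 0.2733 + 6.3823 + 1.5951 + 1.1455 + 24.3886 + 24.6935 + 0.1464 + 0.9865 + 3.3384 + 0.8031 = 66.423

66.423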